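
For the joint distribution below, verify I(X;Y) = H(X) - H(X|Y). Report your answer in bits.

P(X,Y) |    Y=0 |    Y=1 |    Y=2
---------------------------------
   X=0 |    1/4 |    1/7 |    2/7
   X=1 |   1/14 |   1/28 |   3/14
I(X;Y) = 0.0388 bits

Mutual information has multiple equivalent forms:
- I(X;Y) = H(X) - H(X|Y)
- I(X;Y) = H(Y) - H(Y|X)
- I(X;Y) = H(X) + H(Y) - H(X,Y)

Computing all quantities:
H(X) = 0.9059, H(Y) = 1.4701, H(X,Y) = 2.3373
H(X|Y) = 0.8672, H(Y|X) = 1.4314

Verification:
H(X) - H(X|Y) = 0.9059 - 0.8672 = 0.0388
H(Y) - H(Y|X) = 1.4701 - 1.4314 = 0.0388
H(X) + H(Y) - H(X,Y) = 0.9059 + 1.4701 - 2.3373 = 0.0388

All forms give I(X;Y) = 0.0388 bits. ✓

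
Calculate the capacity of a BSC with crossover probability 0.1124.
0.4929 bits

For a binary symmetric channel (BSC) with error probability p:
Capacity C = 1 - H(p) bits per symbol

where H(p) = -p log₂(p) - (1-p) log₂(1-p) is the binary entropy function.

H(0.1124) = 0.5071 bits
C = 1 - 0.5071 = 0.4929 bits per symbol

This means we can reliably transmit up to 0.4929 bits of information per channel use.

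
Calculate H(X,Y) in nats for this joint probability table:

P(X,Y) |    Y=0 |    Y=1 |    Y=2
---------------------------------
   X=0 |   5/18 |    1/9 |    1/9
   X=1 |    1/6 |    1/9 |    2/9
1.7211 nats

Joint entropy is H(X,Y) = -Σ_{x,y} p(x,y) log p(x,y).

Summing over all non-zero entries:
H(X,Y) = -[5/18·log_e(5/18) + 1/9·log_e(1/9) + 1/9·log_e(1/9) + 1/6·log_e(1/6) + 1/9·log_e(1/9) + 2/9·log_e(2/9)]
H(X,Y) = 1.7211 nats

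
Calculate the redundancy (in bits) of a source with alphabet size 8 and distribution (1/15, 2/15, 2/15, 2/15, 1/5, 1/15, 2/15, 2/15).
0.0768 bits

Redundancy measures how far a source is from maximum entropy:
R = H_max - H(X)

Maximum entropy for 8 symbols: H_max = log_2(8) = 3.0000 bits
Actual entropy: H(X) = 2.9232 bits
Redundancy: R = 3.0000 - 2.9232 = 0.0768 bits

This redundancy represents potential for compression: the source could be compressed by 0.0768 bits per symbol.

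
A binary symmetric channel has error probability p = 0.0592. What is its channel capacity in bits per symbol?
0.6757 bits

For a binary symmetric channel (BSC) with error probability p:
Capacity C = 1 - H(p) bits per symbol

where H(p) = -p log₂(p) - (1-p) log₂(1-p) is the binary entropy function.

H(0.0592) = 0.3243 bits
C = 1 - 0.3243 = 0.6757 bits per symbol

This means we can reliably transmit up to 0.6757 bits of information per channel use.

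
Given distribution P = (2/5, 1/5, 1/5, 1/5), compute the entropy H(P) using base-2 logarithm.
1.9219 bits

Shannon entropy is H(X) = -Σ p(x) log p(x).

For P = (2/5, 1/5, 1/5, 1/5):
H = -2/5 × log_2(2/5) -1/5 × log_2(1/5) -1/5 × log_2(1/5) -1/5 × log_2(1/5)
H = 1.9219 bits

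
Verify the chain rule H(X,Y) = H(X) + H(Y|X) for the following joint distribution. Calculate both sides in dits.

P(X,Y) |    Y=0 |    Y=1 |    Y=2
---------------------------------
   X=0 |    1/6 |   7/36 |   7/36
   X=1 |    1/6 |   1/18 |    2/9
H(X,Y) = 0.7509, H(X) = 0.2983, H(Y|X) = 0.4525 (all in dits)

Chain rule: H(X,Y) = H(X) + H(Y|X)

Left side — joint entropy directly:
H(X,Y) = -Σ p(x,y) log p(x,y) = 0.7509 dits

Right side — compute H(Y|X) from the conditional distributions:
P(X) = (5/9, 4/9), so H(X) = 0.2983 dits
H(Y|X) = Σ_x P(X=x) · H(Y|X=x):
  P(Y|X=0) = (3/10, 7/20, 7/20), H(Y|X=0) = 0.4760, weight P(X=0) = 5/9
  P(Y|X=1) = (3/8, 1/8, 1/2), H(Y|X=1) = 0.4231, weight P(X=1) = 4/9
H(Y|X) = 0.4525 dits

H(X) + H(Y|X) = 0.2983 + 0.4525 = 0.7509 dits

Both sides equal 0.7509 dits. ✓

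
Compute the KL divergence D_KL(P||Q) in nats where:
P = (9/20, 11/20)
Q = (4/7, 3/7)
0.0297 nats

KL divergence: D_KL(P||Q) = Σ p(x) log(p(x)/q(x))

Computing term by term:
  x=0: 9/20 × log_e[(9/20)/(4/7)] = 9/20 × -0.2389 = -0.1075
  x=1: 11/20 × log_e[(11/20)/(3/7)] = 11/20 × 0.2495 = 0.1372

D_KL(P||Q) = 0.0297 nats

Note: KL divergence is always non-negative and equals 0 iff P = Q.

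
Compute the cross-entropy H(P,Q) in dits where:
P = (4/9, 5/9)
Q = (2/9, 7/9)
0.3510 dits

Cross-entropy: H(P,Q) = -Σ p(x) log q(x)

Alternatively: H(P,Q) = H(P) + D_KL(P||Q)
H(P) = 0.2983 dits
D_KL(P||Q) = 0.0526 dits

H(P,Q) = 0.2983 + 0.0526 = 0.3510 dits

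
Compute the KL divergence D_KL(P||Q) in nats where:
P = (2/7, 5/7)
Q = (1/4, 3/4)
0.0033 nats

KL divergence: D_KL(P||Q) = Σ p(x) log(p(x)/q(x))

Computing term by term:
  x=0: 2/7 × log_e[(2/7)/(1/4)] = 2/7 × 0.1335 = 0.0382
  x=1: 5/7 × log_e[(5/7)/(3/4)] = 5/7 × -0.0488 = -0.0349

D_KL(P||Q) = 0.0033 nats

Note: KL divergence is always non-negative and equals 0 iff P = Q.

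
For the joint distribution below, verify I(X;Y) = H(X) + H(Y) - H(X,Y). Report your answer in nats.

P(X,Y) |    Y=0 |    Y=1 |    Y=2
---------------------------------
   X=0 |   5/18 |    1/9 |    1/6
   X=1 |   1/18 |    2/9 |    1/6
I(X;Y) = 0.0936 nats

Mutual information has multiple equivalent forms:
- I(X;Y) = H(X) - H(X|Y)
- I(X;Y) = H(Y) - H(Y|X)
- I(X;Y) = H(X) + H(Y) - H(X,Y)

Computing all quantities:
H(X) = 0.6870, H(Y) = 1.0986, H(X,Y) = 1.6920
H(X|Y) = 0.5934, H(Y|X) = 1.0051

Verification:
H(X) - H(X|Y) = 0.6870 - 0.5934 = 0.0936
H(Y) - H(Y|X) = 1.0986 - 1.0051 = 0.0936
H(X) + H(Y) - H(X,Y) = 0.6870 + 1.0986 - 1.6920 = 0.0936

All forms give I(X;Y) = 0.0936 nats. ✓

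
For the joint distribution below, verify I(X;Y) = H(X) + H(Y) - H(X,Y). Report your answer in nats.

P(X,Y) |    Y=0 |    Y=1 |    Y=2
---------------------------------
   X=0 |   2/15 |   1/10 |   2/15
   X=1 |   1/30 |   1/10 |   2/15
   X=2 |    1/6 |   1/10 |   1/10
I(X;Y) = 0.0445 nats

Mutual information has multiple equivalent forms:
- I(X;Y) = H(X) - H(X|Y)
- I(X;Y) = H(Y) - H(Y|X)
- I(X;Y) = H(X) + H(Y) - H(X,Y)

Computing all quantities:
H(X) = 1.0882, H(Y) = 1.0953, H(X,Y) = 2.1390
H(X|Y) = 1.0437, H(Y|X) = 1.0508

Verification:
H(X) - H(X|Y) = 1.0882 - 1.0437 = 0.0445
H(Y) - H(Y|X) = 1.0953 - 1.0508 = 0.0445
H(X) + H(Y) - H(X,Y) = 1.0882 + 1.0953 - 2.1390 = 0.0445

All forms give I(X;Y) = 0.0445 nats. ✓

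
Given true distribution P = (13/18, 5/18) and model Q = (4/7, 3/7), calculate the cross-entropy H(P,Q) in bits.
0.9226 bits

Cross-entropy: H(P,Q) = -Σ p(x) log q(x)

Alternatively: H(P,Q) = H(P) + D_KL(P||Q)
H(P) = 0.8524 bits
D_KL(P||Q) = 0.0702 bits

H(P,Q) = 0.8524 + 0.0702 = 0.9226 bits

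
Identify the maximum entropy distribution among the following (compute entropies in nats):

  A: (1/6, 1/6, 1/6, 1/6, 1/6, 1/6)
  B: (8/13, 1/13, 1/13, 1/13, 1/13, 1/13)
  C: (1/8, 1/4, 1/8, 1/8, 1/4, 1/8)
A

For a discrete distribution over n outcomes, entropy is maximized by the uniform distribution.

Computing entropies:
H(A) = 1.7918 nats
H(B) = 1.2853 nats
H(C) = 1.7329 nats

The uniform distribution (where all probabilities equal 1/6) achieves the maximum entropy of log_e(6) = 1.7918 nats.

Distribution A has the highest entropy.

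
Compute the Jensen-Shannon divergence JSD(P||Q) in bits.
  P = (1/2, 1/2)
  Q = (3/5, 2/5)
0.0073 bits

Jensen-Shannon divergence is:
JSD(P||Q) = 0.5 × D_KL(P||M) + 0.5 × D_KL(Q||M)
where M = 0.5 × (P + Q) is the mixture distribution.

M = 0.5 × (1/2, 1/2) + 0.5 × (3/5, 2/5) = (11/20, 9/20)

D_KL(P||M) = 0.0072 bits
D_KL(Q||M) = 0.0073 bits

JSD(P||Q) = 0.5 × 0.0072 + 0.5 × 0.0073 = 0.0073 bits

Unlike KL divergence, JSD is symmetric and bounded: 0 ≤ JSD ≤ log(2).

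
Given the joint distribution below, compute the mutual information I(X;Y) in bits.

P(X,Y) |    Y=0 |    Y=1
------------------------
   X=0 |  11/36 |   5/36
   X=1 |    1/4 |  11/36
0.0413 bits

Mutual information: I(X;Y) = H(X) + H(Y) - H(X,Y)

Marginals:
P(X) = (4/9, 5/9), H(X) = 0.9911 bits
P(Y) = (5/9, 4/9), H(Y) = 0.9911 bits

Joint entropy: H(X,Y) = 1.9409 bits

I(X;Y) = 0.9911 + 0.9911 - 1.9409 = 0.0413 bits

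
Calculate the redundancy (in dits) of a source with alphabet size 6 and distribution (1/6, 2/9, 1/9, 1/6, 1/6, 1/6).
0.0082 dits

Redundancy measures how far a source is from maximum entropy:
R = H_max - H(X)

Maximum entropy for 6 symbols: H_max = log_10(6) = 0.7782 dits
Actual entropy: H(X) = 0.7700 dits
Redundancy: R = 0.7782 - 0.7700 = 0.0082 dits

This redundancy represents potential for compression: the source could be compressed by 0.0082 dits per symbol.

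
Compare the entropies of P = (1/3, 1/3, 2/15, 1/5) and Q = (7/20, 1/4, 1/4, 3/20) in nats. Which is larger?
Q

Computing entropies in nats:
H(P) = 1.3229
H(Q) = 1.3452

Distribution Q has higher entropy.

Intuition: The distribution closer to uniform (more spread out) has higher entropy.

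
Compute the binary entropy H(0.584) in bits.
0.9795 bits

The binary entropy function is:
H(p) = -p log(p) - (1-p) log(1-p)

H(0.584) = -0.584 × log_2(0.584) - 0.416 × log_2(0.416)
H(0.584) = 0.9795 bits

Note: Binary entropy is maximized at p=0.5 (H=1 bit) and minimized at p=0 or p=1 (H=0).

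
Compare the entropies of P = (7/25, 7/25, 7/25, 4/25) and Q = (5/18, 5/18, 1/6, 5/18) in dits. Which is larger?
Q

Computing entropies in dits:
H(P) = 0.5917
H(Q) = 0.5933

Distribution Q has higher entropy.

Intuition: The distribution closer to uniform (more spread out) has higher entropy.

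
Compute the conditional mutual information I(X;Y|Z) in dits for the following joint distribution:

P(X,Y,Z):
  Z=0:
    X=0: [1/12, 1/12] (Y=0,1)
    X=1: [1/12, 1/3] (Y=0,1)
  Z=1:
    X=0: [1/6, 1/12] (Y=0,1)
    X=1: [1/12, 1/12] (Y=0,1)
0.0133 dits

Conditional mutual information: I(X;Y|Z) = H(X|Z) + H(Y|Z) - H(X,Y|Z)

H(Z) = 0.2950
H(X,Z) = 0.5683 → H(X|Z) = 0.2734
H(Y,Z) = 0.5683 → H(Y|Z) = 0.2734
H(X,Y,Z) = 0.8283 → H(X,Y|Z) = 0.5334

I(X;Y|Z) = 0.2734 + 0.2734 - 0.5334 = 0.0133 dits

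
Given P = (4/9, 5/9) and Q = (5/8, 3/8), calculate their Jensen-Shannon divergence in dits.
0.0072 dits

Jensen-Shannon divergence is:
JSD(P||Q) = 0.5 × D_KL(P||M) + 0.5 × D_KL(Q||M)
where M = 0.5 × (P + Q) is the mixture distribution.

M = 0.5 × (4/9, 5/9) + 0.5 × (5/8, 3/8) = (0.534722, 0.465278)

D_KL(P||M) = 0.0071 dits
D_KL(Q||M) = 0.0072 dits

JSD(P||Q) = 0.5 × 0.0071 + 0.5 × 0.0072 = 0.0072 dits

Unlike KL divergence, JSD is symmetric and bounded: 0 ≤ JSD ≤ log(2).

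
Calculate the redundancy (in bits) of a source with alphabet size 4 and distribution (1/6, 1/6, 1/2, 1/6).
0.2075 bits

Redundancy measures how far a source is from maximum entropy:
R = H_max - H(X)

Maximum entropy for 4 symbols: H_max = log_2(4) = 2.0000 bits
Actual entropy: H(X) = 1.7925 bits
Redundancy: R = 2.0000 - 1.7925 = 0.2075 bits

This redundancy represents potential for compression: the source could be compressed by 0.2075 bits per symbol.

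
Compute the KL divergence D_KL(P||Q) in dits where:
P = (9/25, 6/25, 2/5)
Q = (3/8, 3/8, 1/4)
0.0287 dits

KL divergence: D_KL(P||Q) = Σ p(x) log(p(x)/q(x))

Computing term by term:
  x=0: 9/25 × log_10[(9/25)/(3/8)] = 9/25 × -0.0177 = -0.0064
  x=1: 6/25 × log_10[(6/25)/(3/8)] = 6/25 × -0.1938 = -0.0465
  x=2: 2/5 × log_10[(2/5)/(1/4)] = 2/5 × 0.2041 = 0.0816

D_KL(P||Q) = 0.0287 dits

Note: KL divergence is always non-negative and equals 0 iff P = Q.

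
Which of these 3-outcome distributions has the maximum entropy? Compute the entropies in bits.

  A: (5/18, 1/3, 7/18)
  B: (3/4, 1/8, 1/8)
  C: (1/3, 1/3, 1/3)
C

For a discrete distribution over n outcomes, entropy is maximized by the uniform distribution.

Computing entropies:
H(A) = 1.5715 bits
H(B) = 1.0613 bits
H(C) = 1.5850 bits

The uniform distribution (where all probabilities equal 1/3) achieves the maximum entropy of log_2(3) = 1.5850 bits.

Distribution C has the highest entropy.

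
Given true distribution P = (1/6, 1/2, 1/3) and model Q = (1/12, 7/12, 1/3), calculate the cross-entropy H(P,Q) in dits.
0.4559 dits

Cross-entropy: H(P,Q) = -Σ p(x) log q(x)

Alternatively: H(P,Q) = H(P) + D_KL(P||Q)
H(P) = 0.4392 dits
D_KL(P||Q) = 0.0167 dits

H(P,Q) = 0.4392 + 0.0167 = 0.4559 dits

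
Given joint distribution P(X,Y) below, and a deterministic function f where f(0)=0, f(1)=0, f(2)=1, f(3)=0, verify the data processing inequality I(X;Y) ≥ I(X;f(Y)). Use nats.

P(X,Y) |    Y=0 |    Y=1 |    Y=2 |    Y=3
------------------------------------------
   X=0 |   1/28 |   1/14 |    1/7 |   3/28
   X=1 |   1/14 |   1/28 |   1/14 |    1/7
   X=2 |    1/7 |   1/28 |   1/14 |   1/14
I(X;Y) = 0.0718, I(X;f(Y)) = 0.0174, inequality holds: 0.0718 ≥ 0.0174

Data Processing Inequality: For any Markov chain X → Y → Z, we have I(X;Y) ≥ I(X;Z).

Here Z = f(Y) is a deterministic function of Y, forming X → Y → Z.

Original I(X;Y) = 0.0718 nats

After applying f:
P(X,Z) where Z=f(Y):
- P(X,Z=0) = P(X,Y=0) + P(X,Y=1) + P(X,Y=3)
- P(X,Z=1) = P(X,Y=2)

I(X;Z) = I(X;f(Y)) = 0.0174 nats

Verification: 0.0718 ≥ 0.0174 ✓

Information cannot be created by processing; the function f can only lose information about X.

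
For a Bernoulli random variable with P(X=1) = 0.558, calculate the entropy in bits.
0.9903 bits

The binary entropy function is:
H(p) = -p log(p) - (1-p) log(1-p)

H(0.558) = -0.558 × log_2(0.558) - 0.442 × log_2(0.442)
H(0.558) = 0.9903 bits

Note: Binary entropy is maximized at p=0.5 (H=1 bit) and minimized at p=0 or p=1 (H=0).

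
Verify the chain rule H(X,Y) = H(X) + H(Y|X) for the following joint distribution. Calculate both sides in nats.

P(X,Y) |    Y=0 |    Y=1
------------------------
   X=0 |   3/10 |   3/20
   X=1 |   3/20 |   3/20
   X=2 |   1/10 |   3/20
H(X,Y) = 1.7297, H(X) = 1.0671, H(Y|X) = 0.6626 (all in nats)

Chain rule: H(X,Y) = H(X) + H(Y|X)

Left side — joint entropy directly:
H(X,Y) = -Σ p(x,y) log p(x,y) = 1.7297 nats

Right side — compute H(Y|X) from the conditional distributions:
P(X) = (9/20, 3/10, 1/4), so H(X) = 1.0671 nats
H(Y|X) = Σ_x P(X=x) · H(Y|X=x):
  P(Y|X=0) = (2/3, 1/3), H(Y|X=0) = 0.6365, weight P(X=0) = 9/20
  P(Y|X=1) = (1/2, 1/2), H(Y|X=1) = 0.6931, weight P(X=1) = 3/10
  P(Y|X=2) = (2/5, 3/5), H(Y|X=2) = 0.6730, weight P(X=2) = 1/4
H(Y|X) = 0.6626 nats

H(X) + H(Y|X) = 1.0671 + 0.6626 = 1.7297 nats

Both sides equal 1.7297 nats. ✓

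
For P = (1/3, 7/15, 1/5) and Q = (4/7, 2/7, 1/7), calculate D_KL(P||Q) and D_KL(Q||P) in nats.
D_KL(P||Q) = 0.1166, D_KL(Q||P) = 0.1198

KL divergence is not symmetric: D_KL(P||Q) ≠ D_KL(Q||P) in general.

D_KL(P||Q) = 0.1166 nats
D_KL(Q||P) = 0.1198 nats

No, they are not equal!

This asymmetry is why KL divergence is not a true distance metric.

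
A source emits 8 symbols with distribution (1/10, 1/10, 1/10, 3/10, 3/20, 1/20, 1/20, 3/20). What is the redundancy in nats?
0.1588 nats

Redundancy measures how far a source is from maximum entropy:
R = H_max - H(X)

Maximum entropy for 8 symbols: H_max = log_e(8) = 2.0794 nats
Actual entropy: H(X) = 1.9207 nats
Redundancy: R = 2.0794 - 1.9207 = 0.1588 nats

This redundancy represents potential for compression: the source could be compressed by 0.1588 nats per symbol.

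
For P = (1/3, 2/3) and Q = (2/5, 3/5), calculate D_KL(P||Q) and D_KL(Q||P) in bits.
D_KL(P||Q) = 0.0137, D_KL(Q||P) = 0.0140

KL divergence is not symmetric: D_KL(P||Q) ≠ D_KL(Q||P) in general.

D_KL(P||Q) = 0.0137 bits
D_KL(Q||P) = 0.0140 bits

No, they are not equal!

This asymmetry is why KL divergence is not a true distance metric.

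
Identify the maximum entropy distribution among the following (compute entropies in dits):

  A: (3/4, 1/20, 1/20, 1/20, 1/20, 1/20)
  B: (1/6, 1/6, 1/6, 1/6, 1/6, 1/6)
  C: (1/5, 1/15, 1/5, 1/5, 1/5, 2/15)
B

For a discrete distribution over n outcomes, entropy is maximized by the uniform distribution.

Computing entropies:
H(A) = 0.4190 dits
H(B) = 0.7782 dits
H(C) = 0.7543 dits

The uniform distribution (where all probabilities equal 1/6) achieves the maximum entropy of log_10(6) = 0.7782 dits.

Distribution B has the highest entropy.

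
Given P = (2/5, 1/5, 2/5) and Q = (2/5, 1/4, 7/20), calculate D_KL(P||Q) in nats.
0.0088 nats

KL divergence: D_KL(P||Q) = Σ p(x) log(p(x)/q(x))

Computing term by term:
  x=0: 2/5 × log_e[(2/5)/(2/5)] = 2/5 × 0.0000 = 0.0000
  x=1: 1/5 × log_e[(1/5)/(1/4)] = 1/5 × -0.2231 = -0.0446
  x=2: 2/5 × log_e[(2/5)/(7/20)] = 2/5 × 0.1335 = 0.0534

D_KL(P||Q) = 0.0088 nats

Note: KL divergence is always non-negative and equals 0 iff P = Q.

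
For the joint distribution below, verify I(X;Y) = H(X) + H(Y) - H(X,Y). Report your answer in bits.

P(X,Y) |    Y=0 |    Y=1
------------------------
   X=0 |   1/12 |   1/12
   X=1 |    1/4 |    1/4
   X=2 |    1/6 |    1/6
I(X;Y) = 0.0000 bits

Mutual information has multiple equivalent forms:
- I(X;Y) = H(X) - H(X|Y)
- I(X;Y) = H(Y) - H(Y|X)
- I(X;Y) = H(X) + H(Y) - H(X,Y)

Computing all quantities:
H(X) = 1.4591, H(Y) = 1.0000, H(X,Y) = 2.4591
H(X|Y) = 1.4591, H(Y|X) = 1.0000

Verification:
H(X) - H(X|Y) = 1.4591 - 1.4591 = 0.0000
H(Y) - H(Y|X) = 1.0000 - 1.0000 = 0.0000
H(X) + H(Y) - H(X,Y) = 1.4591 + 1.0000 - 2.4591 = 0.0000

All forms give I(X;Y) = 0.0000 bits. ✓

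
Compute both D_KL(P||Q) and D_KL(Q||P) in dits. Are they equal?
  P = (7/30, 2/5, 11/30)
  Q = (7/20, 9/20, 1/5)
D_KL(P||Q) = 0.0350, D_KL(Q||P) = 0.0320

KL divergence is not symmetric: D_KL(P||Q) ≠ D_KL(Q||P) in general.

D_KL(P||Q) = 0.0350 dits
D_KL(Q||P) = 0.0320 dits

No, they are not equal!

This asymmetry is why KL divergence is not a true distance metric.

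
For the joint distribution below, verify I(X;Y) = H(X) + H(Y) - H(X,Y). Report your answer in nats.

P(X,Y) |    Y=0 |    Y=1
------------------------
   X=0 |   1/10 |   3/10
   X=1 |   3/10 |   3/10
I(X;Y) = 0.0322 nats

Mutual information has multiple equivalent forms:
- I(X;Y) = H(X) - H(X|Y)
- I(X;Y) = H(Y) - H(Y|X)
- I(X;Y) = H(X) + H(Y) - H(X,Y)

Computing all quantities:
H(X) = 0.6730, H(Y) = 0.6730, H(X,Y) = 1.3138
H(X|Y) = 0.6408, H(Y|X) = 0.6408

Verification:
H(X) - H(X|Y) = 0.6730 - 0.6408 = 0.0322
H(Y) - H(Y|X) = 0.6730 - 0.6408 = 0.0322
H(X) + H(Y) - H(X,Y) = 0.6730 + 0.6730 - 1.3138 = 0.0322

All forms give I(X;Y) = 0.0322 nats. ✓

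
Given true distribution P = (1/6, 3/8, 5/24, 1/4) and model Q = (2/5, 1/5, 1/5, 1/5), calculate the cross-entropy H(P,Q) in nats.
1.4939 nats

Cross-entropy: H(P,Q) = -Σ p(x) log q(x)

Alternatively: H(P,Q) = H(P) + D_KL(P||Q)
H(P) = 1.3398 nats
D_KL(P||Q) = 0.1541 nats

H(P,Q) = 1.3398 + 0.1541 = 1.4939 nats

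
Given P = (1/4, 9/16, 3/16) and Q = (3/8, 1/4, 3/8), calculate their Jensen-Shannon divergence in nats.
0.0531 nats

Jensen-Shannon divergence is:
JSD(P||Q) = 0.5 × D_KL(P||M) + 0.5 × D_KL(Q||M)
where M = 0.5 × (P + Q) is the mixture distribution.

M = 0.5 × (1/4, 9/16, 3/16) + 0.5 × (3/8, 1/4, 3/8) = (5/16, 13/32, 9/32)

D_KL(P||M) = 0.0512 nats
D_KL(Q||M) = 0.0549 nats

JSD(P||Q) = 0.5 × 0.0512 + 0.5 × 0.0549 = 0.0531 nats

Unlike KL divergence, JSD is symmetric and bounded: 0 ≤ JSD ≤ log(2).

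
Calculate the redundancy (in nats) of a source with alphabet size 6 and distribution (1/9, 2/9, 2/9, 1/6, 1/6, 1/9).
0.0378 nats

Redundancy measures how far a source is from maximum entropy:
R = H_max - H(X)

Maximum entropy for 6 symbols: H_max = log_e(6) = 1.7918 nats
Actual entropy: H(X) = 1.7540 nats
Redundancy: R = 1.7918 - 1.7540 = 0.0378 nats

This redundancy represents potential for compression: the source could be compressed by 0.0378 nats per symbol.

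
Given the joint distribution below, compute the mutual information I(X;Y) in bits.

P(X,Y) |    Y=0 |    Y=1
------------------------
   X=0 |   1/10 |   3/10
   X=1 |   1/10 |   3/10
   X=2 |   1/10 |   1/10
0.0323 bits

Mutual information: I(X;Y) = H(X) + H(Y) - H(X,Y)

Marginals:
P(X) = (2/5, 2/5, 1/5), H(X) = 1.5219 bits
P(Y) = (3/10, 7/10), H(Y) = 0.8813 bits

Joint entropy: H(X,Y) = 2.3710 bits

I(X;Y) = 1.5219 + 0.8813 - 2.3710 = 0.0323 bits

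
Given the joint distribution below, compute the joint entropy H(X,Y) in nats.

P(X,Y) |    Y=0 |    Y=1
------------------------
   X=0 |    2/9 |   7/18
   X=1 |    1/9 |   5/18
1.3015 nats

Joint entropy is H(X,Y) = -Σ_{x,y} p(x,y) log p(x,y).

Summing over all non-zero entries:
H(X,Y) = -[2/9·log_e(2/9) + 7/18·log_e(7/18) + 1/9·log_e(1/9) + 5/18·log_e(5/18)]
H(X,Y) = 1.3015 nats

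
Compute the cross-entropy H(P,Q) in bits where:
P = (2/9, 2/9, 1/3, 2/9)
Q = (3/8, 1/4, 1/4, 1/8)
2.0922 bits

Cross-entropy: H(P,Q) = -Σ p(x) log q(x)

Alternatively: H(P,Q) = H(P) + D_KL(P||Q)
H(P) = 1.9749 bits
D_KL(P||Q) = 0.1173 bits

H(P,Q) = 1.9749 + 0.1173 = 2.0922 bits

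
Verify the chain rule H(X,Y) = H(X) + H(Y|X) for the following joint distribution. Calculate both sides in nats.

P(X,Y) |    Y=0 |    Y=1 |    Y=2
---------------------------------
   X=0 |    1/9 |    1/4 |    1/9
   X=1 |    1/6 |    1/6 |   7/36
H(X,Y) = 1.7505, H(X) = 0.6916, H(Y|X) = 1.0589 (all in nats)

Chain rule: H(X,Y) = H(X) + H(Y|X)

Left side — joint entropy directly:
H(X,Y) = -Σ p(x,y) log p(x,y) = 1.7505 nats

Right side — compute H(Y|X) from the conditional distributions:
P(X) = (17/36, 19/36), so H(X) = 0.6916 nats
H(Y|X) = Σ_x P(X=x) · H(Y|X=x):
  P(Y|X=0) = (4/17, 9/17, 4/17), H(Y|X=0) = 1.0176, weight P(X=0) = 17/36
  P(Y|X=1) = (6/19, 6/19, 7/19), H(Y|X=1) = 1.0959, weight P(X=1) = 19/36
H(Y|X) = 1.0589 nats

H(X) + H(Y|X) = 0.6916 + 1.0589 = 1.7505 nats

Both sides equal 1.7505 nats. ✓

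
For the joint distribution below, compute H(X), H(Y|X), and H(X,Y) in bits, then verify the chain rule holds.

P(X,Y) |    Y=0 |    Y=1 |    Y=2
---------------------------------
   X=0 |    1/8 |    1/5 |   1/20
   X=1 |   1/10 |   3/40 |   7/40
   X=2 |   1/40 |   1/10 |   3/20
H(X,Y) = 2.9838, H(X) = 1.5729, H(Y|X) = 1.4109 (all in bits)

Chain rule: H(X,Y) = H(X) + H(Y|X)

Left side — joint entropy directly:
H(X,Y) = -Σ p(x,y) log p(x,y) = 2.9838 bits

Right side — compute H(Y|X) from the conditional distributions:
P(X) = (3/8, 7/20, 11/40), so H(X) = 1.5729 bits
H(Y|X) = Σ_x P(X=x) · H(Y|X=x):
  P(Y|X=0) = (1/3, 8/15, 2/15), H(Y|X=0) = 1.3996, weight P(X=0) = 3/8
  P(Y|X=1) = (2/7, 3/14, 1/2), H(Y|X=1) = 1.4926, weight P(X=1) = 7/20
  P(Y|X=2) = (1/11, 4/11, 6/11), H(Y|X=2) = 1.3222, weight P(X=2) = 11/40
H(Y|X) = 1.4109 bits

H(X) + H(Y|X) = 1.5729 + 1.4109 = 2.9838 bits

Both sides equal 2.9838 bits. ✓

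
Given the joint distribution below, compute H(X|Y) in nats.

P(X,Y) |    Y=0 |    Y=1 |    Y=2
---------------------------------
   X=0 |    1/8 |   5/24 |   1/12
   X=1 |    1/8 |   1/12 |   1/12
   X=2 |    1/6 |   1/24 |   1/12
1.0284 nats

Using the chain rule: H(X|Y) = H(X,Y) - H(Y)

First, compute H(X,Y) = 2.1060 nats

Marginal P(Y) = (5/12, 1/3, 1/4)
H(Y) = 1.0776 nats

H(X|Y) = H(X,Y) - H(Y) = 2.1060 - 1.0776 = 1.0284 nats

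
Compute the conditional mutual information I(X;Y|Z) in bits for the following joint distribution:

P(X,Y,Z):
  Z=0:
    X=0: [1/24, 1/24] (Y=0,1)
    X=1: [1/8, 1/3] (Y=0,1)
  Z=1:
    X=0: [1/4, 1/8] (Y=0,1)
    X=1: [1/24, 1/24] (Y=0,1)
0.0173 bits

Conditional mutual information: I(X;Y|Z) = H(X|Z) + H(Y|Z) - H(X,Y|Z)

H(Z) = 0.9950
H(X,Z) = 1.6440 → H(X|Z) = 0.6490
H(Y,Z) = 1.9108 → H(Y|Z) = 0.9158
H(X,Y,Z) = 2.5425 → H(X,Y|Z) = 1.5475

I(X;Y|Z) = 0.6490 + 0.9158 - 1.5475 = 0.0173 bits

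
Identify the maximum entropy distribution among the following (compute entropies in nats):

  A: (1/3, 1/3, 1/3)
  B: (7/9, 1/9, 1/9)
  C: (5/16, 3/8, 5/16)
A

For a discrete distribution over n outcomes, entropy is maximized by the uniform distribution.

Computing entropies:
H(A) = 1.0986 nats
H(B) = 0.6837 nats
H(C) = 1.0948 nats

The uniform distribution (where all probabilities equal 1/3) achieves the maximum entropy of log_e(3) = 1.0986 nats.

Distribution A has the highest entropy.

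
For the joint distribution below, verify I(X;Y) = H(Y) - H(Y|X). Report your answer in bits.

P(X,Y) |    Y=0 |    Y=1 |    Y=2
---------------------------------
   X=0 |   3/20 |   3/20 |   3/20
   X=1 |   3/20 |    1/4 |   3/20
I(X;Y) = 0.0110 bits

Mutual information has multiple equivalent forms:
- I(X;Y) = H(X) - H(X|Y)
- I(X;Y) = H(Y) - H(Y|X)
- I(X;Y) = H(X) + H(Y) - H(X,Y)

Computing all quantities:
H(X) = 0.9928, H(Y) = 1.5710, H(X,Y) = 2.5527
H(X|Y) = 0.9818, H(Y|X) = 1.5599

Verification:
H(X) - H(X|Y) = 0.9928 - 0.9818 = 0.0110
H(Y) - H(Y|X) = 1.5710 - 1.5599 = 0.0110
H(X) + H(Y) - H(X,Y) = 0.9928 + 1.5710 - 2.5527 = 0.0110

All forms give I(X;Y) = 0.0110 bits. ✓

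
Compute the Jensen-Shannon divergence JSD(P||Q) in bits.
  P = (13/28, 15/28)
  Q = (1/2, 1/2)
0.0009 bits

Jensen-Shannon divergence is:
JSD(P||Q) = 0.5 × D_KL(P||M) + 0.5 × D_KL(Q||M)
where M = 0.5 × (P + Q) is the mixture distribution.

M = 0.5 × (13/28, 15/28) + 0.5 × (1/2, 1/2) = (0.482143, 0.517857)

D_KL(P||M) = 0.0009 bits
D_KL(Q||M) = 0.0009 bits

JSD(P||Q) = 0.5 × 0.0009 + 0.5 × 0.0009 = 0.0009 bits

Unlike KL divergence, JSD is symmetric and bounded: 0 ≤ JSD ≤ log(2).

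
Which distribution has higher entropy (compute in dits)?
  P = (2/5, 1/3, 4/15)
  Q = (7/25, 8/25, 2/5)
Q

Computing entropies in dits:
H(P) = 0.4713
H(Q) = 0.4723

Distribution Q has higher entropy.

Intuition: The distribution closer to uniform (more spread out) has higher entropy.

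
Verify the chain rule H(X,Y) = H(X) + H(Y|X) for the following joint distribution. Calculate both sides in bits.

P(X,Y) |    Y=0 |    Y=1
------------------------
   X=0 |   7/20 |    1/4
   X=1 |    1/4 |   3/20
H(X,Y) = 1.9406, H(X) = 0.9710, H(Y|X) = 0.9697 (all in bits)

Chain rule: H(X,Y) = H(X) + H(Y|X)

Left side — joint entropy directly:
H(X,Y) = -Σ p(x,y) log p(x,y) = 1.9406 bits

Right side — compute H(Y|X) from the conditional distributions:
P(X) = (3/5, 2/5), so H(X) = 0.9710 bits
H(Y|X) = Σ_x P(X=x) · H(Y|X=x):
  P(Y|X=0) = (7/12, 5/12), H(Y|X=0) = 0.9799, weight P(X=0) = 3/5
  P(Y|X=1) = (5/8, 3/8), H(Y|X=1) = 0.9544, weight P(X=1) = 2/5
H(Y|X) = 0.9697 bits

H(X) + H(Y|X) = 0.9710 + 0.9697 = 1.9406 bits

Both sides equal 1.9406 bits. ✓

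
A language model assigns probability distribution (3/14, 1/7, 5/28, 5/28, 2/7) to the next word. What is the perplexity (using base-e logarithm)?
4.8612

Perplexity is e^H (or exp(H) for natural log).

First, H = -Σ p log p = 1.5813 nats
Perplexity = e^1.5813 = 4.8612

Interpretation: The model's uncertainty is equivalent to choosing uniformly among 4.9 options.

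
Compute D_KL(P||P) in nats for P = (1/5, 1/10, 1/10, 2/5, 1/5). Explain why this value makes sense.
0.0000 nats

KL divergence satisfies the Gibbs inequality: D_KL(P||Q) ≥ 0 for all distributions P, Q.

D_KL(P||Q) = Σ p(x) log(p(x)/q(x))
Each term is p(x) × log_e(p(x)/p(x)) = p(x) × log_e(1) = 0, so the sum is 0.
D_KL(P||Q) = 0.0000 nats

When P = Q, the KL divergence is exactly 0, as there is no 'divergence' between identical distributions.

This non-negativity is a fundamental property: relative entropy cannot be negative because it measures how different Q is from P.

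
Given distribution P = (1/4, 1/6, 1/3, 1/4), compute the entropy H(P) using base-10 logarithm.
0.5898 dits

Shannon entropy is H(X) = -Σ p(x) log p(x).

For P = (1/4, 1/6, 1/3, 1/4):
H = -1/4 × log_10(1/4) -1/6 × log_10(1/6) -1/3 × log_10(1/3) -1/4 × log_10(1/4)
H = 0.5898 dits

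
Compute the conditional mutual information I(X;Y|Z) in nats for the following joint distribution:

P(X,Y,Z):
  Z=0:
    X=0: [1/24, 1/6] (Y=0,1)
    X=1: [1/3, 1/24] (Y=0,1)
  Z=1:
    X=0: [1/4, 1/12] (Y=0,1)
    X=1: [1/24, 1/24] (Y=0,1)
0.1544 nats

Conditional mutual information: I(X;Y|Z) = H(X|Z) + H(Y|Z) - H(X,Y|Z)

H(Z) = 0.6792
H(X,Z) = 1.2679 → H(X|Z) = 0.5887
H(Y,Z) = 1.3139 → H(Y|Z) = 0.6347
H(X,Y,Z) = 1.7482 → H(X,Y|Z) = 1.0690

I(X;Y|Z) = 0.5887 + 0.6347 - 1.0690 = 0.1544 nats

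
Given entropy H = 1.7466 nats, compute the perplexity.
5.7351

Perplexity is e^H (or exp(H) for natural log).

H = 1.7466 nats
Perplexity = e^1.7466 = 5.7351

Interpretation: The model's uncertainty is equivalent to choosing uniformly among 5.7 options.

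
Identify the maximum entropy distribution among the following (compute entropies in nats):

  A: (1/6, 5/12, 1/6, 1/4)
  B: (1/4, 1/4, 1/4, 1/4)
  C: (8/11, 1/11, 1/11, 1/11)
B

For a discrete distribution over n outcomes, entropy is maximized by the uniform distribution.

Computing entropies:
H(A) = 1.3086 nats
H(B) = 1.3863 nats
H(C) = 0.8856 nats

The uniform distribution (where all probabilities equal 1/4) achieves the maximum entropy of log_e(4) = 1.3863 nats.

Distribution B has the highest entropy.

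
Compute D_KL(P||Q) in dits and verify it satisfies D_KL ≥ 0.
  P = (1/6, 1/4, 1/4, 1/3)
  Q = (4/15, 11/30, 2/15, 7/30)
0.0443 dits

KL divergence satisfies the Gibbs inequality: D_KL(P||Q) ≥ 0 for all distributions P, Q.

D_KL(P||Q) = Σ p(x) log(p(x)/q(x))
Term by term:
  x=0: 1/6 × log_10[(1/6)/(4/15)] = -0.0340
  x=1: 1/4 × log_10[(1/4)/(11/30)] = -0.0416
  x=2: 1/4 × log_10[(1/4)/(2/15)] = 0.0683
  x=3: 1/3 × log_10[(1/3)/(7/30)] = 0.0516
D_KL(P||Q) = 0.0443 dits

D_KL(P||Q) = 0.0443 ≥ 0 ✓

This non-negativity is a fundamental property: relative entropy cannot be negative because it measures how different Q is from P.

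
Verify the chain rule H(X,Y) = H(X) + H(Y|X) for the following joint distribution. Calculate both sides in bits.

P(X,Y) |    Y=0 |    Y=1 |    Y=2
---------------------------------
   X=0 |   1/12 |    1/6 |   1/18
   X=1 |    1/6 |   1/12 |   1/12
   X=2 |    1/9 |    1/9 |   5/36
H(X,Y) = 3.0895, H(X) = 1.5816, H(Y|X) = 1.5079 (all in bits)

Chain rule: H(X,Y) = H(X) + H(Y|X)

Left side — joint entropy directly:
H(X,Y) = -Σ p(x,y) log p(x,y) = 3.0895 bits

Right side — compute H(Y|X) from the conditional distributions:
P(X) = (11/36, 1/3, 13/36), so H(X) = 1.5816 bits
H(Y|X) = Σ_x P(X=x) · H(Y|X=x):
  P(Y|X=0) = (3/11, 6/11, 2/11), H(Y|X=0) = 1.4354, weight P(X=0) = 11/36
  P(Y|X=1) = (1/2, 1/4, 1/4), H(Y|X=1) = 1.5000, weight P(X=1) = 1/3
  P(Y|X=2) = (4/13, 4/13, 5/13), H(Y|X=2) = 1.5766, weight P(X=2) = 13/36
H(Y|X) = 1.5079 bits

H(X) + H(Y|X) = 1.5816 + 1.5079 = 3.0895 bits

Both sides equal 3.0895 bits. ✓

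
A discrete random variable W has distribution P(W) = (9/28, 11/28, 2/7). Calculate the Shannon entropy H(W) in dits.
0.4733 dits

Shannon entropy is H(X) = -Σ p(x) log p(x).

For P = (9/28, 11/28, 2/7):
H = -9/28 × log_10(9/28) -11/28 × log_10(11/28) -2/7 × log_10(2/7)
H = 0.4733 dits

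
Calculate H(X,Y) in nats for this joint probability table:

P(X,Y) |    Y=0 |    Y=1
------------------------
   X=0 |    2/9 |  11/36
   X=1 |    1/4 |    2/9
1.3773 nats

Joint entropy is H(X,Y) = -Σ_{x,y} p(x,y) log p(x,y).

Summing over all non-zero entries:
H(X,Y) = -[2/9·log_e(2/9) + 11/36·log_e(11/36) + 1/4·log_e(1/4) + 2/9·log_e(2/9)]
H(X,Y) = 1.3773 nats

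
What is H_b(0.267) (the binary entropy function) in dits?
0.2520 dits

The binary entropy function is:
H(p) = -p log(p) - (1-p) log(1-p)

H(0.267) = -0.267 × log_10(0.267) - 0.733 × log_10(0.733)
H(0.267) = 0.2520 dits

Note: Binary entropy is maximized at p=0.5 (H=1 bit) and minimized at p=0 or p=1 (H=0).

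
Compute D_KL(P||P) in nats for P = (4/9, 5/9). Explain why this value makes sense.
0.0000 nats

KL divergence satisfies the Gibbs inequality: D_KL(P||Q) ≥ 0 for all distributions P, Q.

D_KL(P||Q) = Σ p(x) log(p(x)/q(x))
Each term is p(x) × log_e(p(x)/p(x)) = p(x) × log_e(1) = 0, so the sum is 0.
D_KL(P||Q) = 0.0000 nats

When P = Q, the KL divergence is exactly 0, as there is no 'divergence' between identical distributions.

This non-negativity is a fundamental property: relative entropy cannot be negative because it measures how different Q is from P.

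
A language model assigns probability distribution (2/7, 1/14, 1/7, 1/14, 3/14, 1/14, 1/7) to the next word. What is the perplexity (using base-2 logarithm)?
6.1075

Perplexity is 2^H (or exp(H) for natural log).

First, H = -Σ p log p = 2.6106 bits
Perplexity = 2^2.6106 = 6.1075

Interpretation: The model's uncertainty is equivalent to choosing uniformly among 6.1 options.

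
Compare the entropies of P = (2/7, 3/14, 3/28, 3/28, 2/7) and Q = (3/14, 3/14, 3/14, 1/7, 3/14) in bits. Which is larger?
Q

Computing entropies in bits:
H(P) = 2.1995
H(Q) = 2.3060

Distribution Q has higher entropy.

Intuition: The distribution closer to uniform (more spread out) has higher entropy.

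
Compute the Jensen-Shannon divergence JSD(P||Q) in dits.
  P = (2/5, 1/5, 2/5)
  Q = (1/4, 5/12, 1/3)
0.0129 dits

Jensen-Shannon divergence is:
JSD(P||Q) = 0.5 × D_KL(P||M) + 0.5 × D_KL(Q||M)
where M = 0.5 × (P + Q) is the mixture distribution.

M = 0.5 × (2/5, 1/5, 2/5) + 0.5 × (1/4, 5/12, 1/3) = (13/40, 0.308333, 11/30)

D_KL(P||M) = 0.0136 dits
D_KL(Q||M) = 0.0122 dits

JSD(P||Q) = 0.5 × 0.0136 + 0.5 × 0.0122 = 0.0129 dits

Unlike KL divergence, JSD is symmetric and bounded: 0 ≤ JSD ≤ log(2).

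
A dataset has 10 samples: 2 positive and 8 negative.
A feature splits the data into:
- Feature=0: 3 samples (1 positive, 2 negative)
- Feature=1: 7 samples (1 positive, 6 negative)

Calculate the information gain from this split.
0.0323 bits

Information Gain = H(Y) - H(Y|Feature)

Before split:
P(positive) = 2/10 = 0.2000
H(Y) = 0.7219 bits

After split:
Feature=0: H = 0.9183 bits (weight = 3/10)
Feature=1: H = 0.5917 bits (weight = 7/10)
H(Y|Feature) = (3/10)×0.9183 + (7/10)×0.5917 = 0.6897 bits

Information Gain = 0.7219 - 0.6897 = 0.0323 bits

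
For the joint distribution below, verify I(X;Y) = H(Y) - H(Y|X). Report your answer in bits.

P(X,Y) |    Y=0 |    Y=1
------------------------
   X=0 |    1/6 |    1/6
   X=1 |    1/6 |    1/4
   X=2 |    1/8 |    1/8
I(X;Y) = 0.0071 bits

Mutual information has multiple equivalent forms:
- I(X;Y) = H(X) - H(X|Y)
- I(X;Y) = H(Y) - H(Y|X)
- I(X;Y) = H(X) + H(Y) - H(X,Y)

Computing all quantities:
H(X) = 1.5546, H(Y) = 0.9950, H(X,Y) = 2.5425
H(X|Y) = 1.5475, H(Y|X) = 0.9879

Verification:
H(X) - H(X|Y) = 1.5546 - 1.5475 = 0.0071
H(Y) - H(Y|X) = 0.9950 - 0.9879 = 0.0071
H(X) + H(Y) - H(X,Y) = 1.5546 + 0.9950 - 2.5425 = 0.0071

All forms give I(X;Y) = 0.0071 bits. ✓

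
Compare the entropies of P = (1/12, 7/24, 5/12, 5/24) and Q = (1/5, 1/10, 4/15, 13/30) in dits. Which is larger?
Q

Computing entropies in dits:
H(P) = 0.5464
H(Q) = 0.5502

Distribution Q has higher entropy.

Intuition: The distribution closer to uniform (more spread out) has higher entropy.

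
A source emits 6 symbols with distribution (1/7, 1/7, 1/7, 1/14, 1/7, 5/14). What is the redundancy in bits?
0.1783 bits

Redundancy measures how far a source is from maximum entropy:
R = H_max - H(X)

Maximum entropy for 6 symbols: H_max = log_2(6) = 2.5850 bits
Actual entropy: H(X) = 2.4067 bits
Redundancy: R = 2.5850 - 2.4067 = 0.1783 bits

This redundancy represents potential for compression: the source could be compressed by 0.1783 bits per symbol.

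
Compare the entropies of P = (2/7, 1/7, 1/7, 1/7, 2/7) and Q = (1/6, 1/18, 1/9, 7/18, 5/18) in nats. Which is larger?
P

Computing entropies in nats:
H(P) = 1.5498
H(Q) = 1.4264

Distribution P has higher entropy.

Intuition: The distribution closer to uniform (more spread out) has higher entropy.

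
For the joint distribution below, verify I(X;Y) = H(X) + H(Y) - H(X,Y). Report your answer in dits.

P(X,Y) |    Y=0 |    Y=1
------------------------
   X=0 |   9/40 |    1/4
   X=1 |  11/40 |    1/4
I(X;Y) = 0.0005 dits

Mutual information has multiple equivalent forms:
- I(X;Y) = H(X) - H(X|Y)
- I(X;Y) = H(Y) - H(Y|X)
- I(X;Y) = H(X) + H(Y) - H(X,Y)

Computing all quantities:
H(X) = 0.3005, H(Y) = 0.3010, H(X,Y) = 0.6010
H(X|Y) = 0.2999, H(Y|X) = 0.3005

Verification:
H(X) - H(X|Y) = 0.3005 - 0.2999 = 0.0005
H(Y) - H(Y|X) = 0.3010 - 0.3005 = 0.0005
H(X) + H(Y) - H(X,Y) = 0.3005 + 0.3010 - 0.6010 = 0.0005

All forms give I(X;Y) = 0.0005 dits. ✓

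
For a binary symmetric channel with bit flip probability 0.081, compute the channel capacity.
0.5943 bits

For a binary symmetric channel (BSC) with error probability p:
Capacity C = 1 - H(p) bits per symbol

where H(p) = -p log₂(p) - (1-p) log₂(1-p) is the binary entropy function.

H(0.081) = 0.4057 bits
C = 1 - 0.4057 = 0.5943 bits per symbol

This means we can reliably transmit up to 0.5943 bits of information per channel use.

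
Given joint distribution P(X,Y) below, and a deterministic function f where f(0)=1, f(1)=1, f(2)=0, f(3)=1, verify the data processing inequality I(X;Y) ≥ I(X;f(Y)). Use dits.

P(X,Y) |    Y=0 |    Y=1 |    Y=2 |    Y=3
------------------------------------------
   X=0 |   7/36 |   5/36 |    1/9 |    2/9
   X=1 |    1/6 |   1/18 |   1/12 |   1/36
I(X;Y) = 0.0221, I(X;f(Y)) = 0.0021, inequality holds: 0.0221 ≥ 0.0021

Data Processing Inequality: For any Markov chain X → Y → Z, we have I(X;Y) ≥ I(X;Z).

Here Z = f(Y) is a deterministic function of Y, forming X → Y → Z.

Original I(X;Y) = 0.0221 dits

After applying f:
P(X,Z) where Z=f(Y):
- P(X,Z=0) = P(X,Y=2)
- P(X,Z=1) = P(X,Y=0) + P(X,Y=1) + P(X,Y=3)

I(X;Z) = I(X;f(Y)) = 0.0021 dits

Verification: 0.0221 ≥ 0.0021 ✓

Information cannot be created by processing; the function f can only lose information about X.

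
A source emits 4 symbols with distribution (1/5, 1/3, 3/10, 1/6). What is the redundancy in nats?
0.0384 nats

Redundancy measures how far a source is from maximum entropy:
R = H_max - H(X)

Maximum entropy for 4 symbols: H_max = log_e(4) = 1.3863 nats
Actual entropy: H(X) = 1.3479 nats
Redundancy: R = 1.3863 - 1.3479 = 0.0384 nats

This redundancy represents potential for compression: the source could be compressed by 0.0384 nats per symbol.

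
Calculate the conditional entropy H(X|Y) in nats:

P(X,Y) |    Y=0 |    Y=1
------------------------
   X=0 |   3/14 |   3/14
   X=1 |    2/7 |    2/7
0.6829 nats

Using the chain rule: H(X|Y) = H(X,Y) - H(Y)

First, compute H(X,Y) = 1.3761 nats

Marginal P(Y) = (1/2, 1/2)
H(Y) = 0.6931 nats

H(X|Y) = H(X,Y) - H(Y) = 1.3761 - 0.6931 = 0.6829 nats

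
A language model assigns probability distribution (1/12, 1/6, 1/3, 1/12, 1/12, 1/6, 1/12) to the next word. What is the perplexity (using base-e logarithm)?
6.0000

Perplexity is e^H (or exp(H) for natural log).

First, H = -Σ p log p = 1.7918 nats
Perplexity = e^1.7918 = 6.0000

Interpretation: The model's uncertainty is equivalent to choosing uniformly among 6.0 options.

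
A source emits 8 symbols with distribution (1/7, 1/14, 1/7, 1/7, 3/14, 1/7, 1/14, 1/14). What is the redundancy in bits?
0.1037 bits

Redundancy measures how far a source is from maximum entropy:
R = H_max - H(X)

Maximum entropy for 8 symbols: H_max = log_2(8) = 3.0000 bits
Actual entropy: H(X) = 2.8963 bits
Redundancy: R = 3.0000 - 2.8963 = 0.1037 bits

This redundancy represents potential for compression: the source could be compressed by 0.1037 bits per symbol.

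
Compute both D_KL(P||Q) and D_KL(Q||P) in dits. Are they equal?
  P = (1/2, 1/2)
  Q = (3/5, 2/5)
D_KL(P||Q) = 0.0089, D_KL(Q||P) = 0.0087

KL divergence is not symmetric: D_KL(P||Q) ≠ D_KL(Q||P) in general.

D_KL(P||Q) = 0.0089 dits
D_KL(Q||P) = 0.0087 dits

No, they are not equal!

This asymmetry is why KL divergence is not a true distance metric.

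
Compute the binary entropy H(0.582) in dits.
0.2952 dits

The binary entropy function is:
H(p) = -p log(p) - (1-p) log(1-p)

H(0.582) = -0.582 × log_10(0.582) - 0.418 × log_10(0.418)
H(0.582) = 0.2952 dits

Note: Binary entropy is maximized at p=0.5 (H=1 bit) and minimized at p=0 or p=1 (H=0).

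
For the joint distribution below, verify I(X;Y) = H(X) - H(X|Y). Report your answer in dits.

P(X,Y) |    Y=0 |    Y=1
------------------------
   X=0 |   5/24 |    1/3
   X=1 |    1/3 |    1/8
I(X;Y) = 0.0261 dits

Mutual information has multiple equivalent forms:
- I(X;Y) = H(X) - H(X|Y)
- I(X;Y) = H(Y) - H(Y|X)
- I(X;Y) = H(X) + H(Y) - H(X,Y)

Computing all quantities:
H(X) = 0.2995, H(Y) = 0.2995, H(X,Y) = 0.5729
H(X|Y) = 0.2734, H(Y|X) = 0.2734

Verification:
H(X) - H(X|Y) = 0.2995 - 0.2734 = 0.0261
H(Y) - H(Y|X) = 0.2995 - 0.2734 = 0.0261
H(X) + H(Y) - H(X,Y) = 0.2995 + 0.2995 - 0.5729 = 0.0261

All forms give I(X;Y) = 0.0261 dits. ✓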